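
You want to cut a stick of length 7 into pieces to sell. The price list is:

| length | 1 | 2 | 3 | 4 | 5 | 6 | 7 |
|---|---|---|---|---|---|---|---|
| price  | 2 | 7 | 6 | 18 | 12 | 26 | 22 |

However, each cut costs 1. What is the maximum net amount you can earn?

27

Let r[k] be the best obtainable value from length k. For each k, try every first piece i and keep the best of price[i] + r[k−i] minus the 1 cut fee when i<k.
r[1] = 2
r[2] = 7
r[3] = 8  (first piece 1, then r[2]=7)
r[4] = 18
r[5] = 19  (first piece 1, then r[4]=18)
r[6] = 26
r[7] = 27  (first piece 1, then r[6]=26)
One optimal plan: pieces 6 + 1 (1 cut) → 28 − 1 = 27.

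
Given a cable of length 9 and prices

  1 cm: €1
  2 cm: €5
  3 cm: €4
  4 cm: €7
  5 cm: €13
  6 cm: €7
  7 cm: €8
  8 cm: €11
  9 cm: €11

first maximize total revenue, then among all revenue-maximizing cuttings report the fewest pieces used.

3

Let r[k] be the best obtainable value from length k. For each k, try every first piece i and keep the best of price[i] + r[k−i].
r[1] = 1
r[2] = max(1+1, 5+0) = 5
r[3] = max(1+5, 5+1, 4+0) = 6
r[4] = max(1+6, 5+5, 4+1, 7+0) = 10
r[5] = max(1+10, 5+6, 4+5, 7+1, 13+0) = 13
r[6] = max(1+13, 5+10, 4+6, 7+5, 13+1, 7+0) = 15
r[7] = max(1+15, 5+13, 4+10, …, 7+1, 8+0) = 18
r[8] = max(1+18, 5+15, 4+13, …, 8+1, 11+0) = 20
r[9] = max(1+20, 5+18, 4+15, …, 11+1, 11+0) = 23
Maximum revenue is €23.
Now minimize piece count subject to staying optimal: for each k, pieces[k] = 1 + min over i with p[i]+r[k−i]=r[k] of pieces[k−i].
pieces[6] = 3
pieces[7] = 2
pieces[8] = 4
pieces[9] = 3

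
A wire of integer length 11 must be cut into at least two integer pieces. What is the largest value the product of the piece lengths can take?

54

Define prod[k] = max over 1≤i<k of i · max(k−i, prod[k−i]); the inner max lets the remainder stay uncut if that's better.
Small cases: prod[2]=1, prod[3]=2, prod[4]=4, prod[5]=6.
prod[6] = max(1*6, 2*4, 3*3, 4*2, 5*1) = 9
prod[7] = max(1*9, 2*6, 3*4, 4*3, 5*2, 6*1) = 12
prod[8] = max(1*12, 2*9, 3*6, …, 6*2, 7*1) = 18
prod[9] = max(1*18, 2*12, 3*9, …, 7*2, 8*1) = 27
prod[10] = max(1*27, 2*18, 3*12, …, 8*2, 9*1) = 36
prod[11] = max(1*36, 2*27, 3*18, …, 9*2, 10*1) = 54
One optimal split: 3 + 3 + 3 + 2; product 3*3*3*2 = 54.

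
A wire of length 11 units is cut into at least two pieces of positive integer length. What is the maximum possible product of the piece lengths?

54

Let f[k] be the best product for length k (with at least one cut). For each first piece i, the rest contributes max(k−i, f[k−i]).
f[2] = 1*max(1,0) = 1*1 = 1
f[3] = 1*max(2,1) = 1*2 = 2
f[4] = 2*max(2,1) = 2*2 = 4
f[5] = 2*max(3,2) = 2*3 = 6
f[6] = 3*max(3,2) = 3*3 = 9
f[7] = 2*max(5,6) = 2*6 = 12
f[8] = 2*max(6,9) = 2*9 = 18
f[9] = 3*max(6,9) = 3*9 = 27
f[10] = 2*max(8,18) = 2*18 = 36
f[11] = 2*max(9,27) = 2*27 = 54
One optimal split: 3 + 3 + 3 + 2; product 3*3*3*2 = 54.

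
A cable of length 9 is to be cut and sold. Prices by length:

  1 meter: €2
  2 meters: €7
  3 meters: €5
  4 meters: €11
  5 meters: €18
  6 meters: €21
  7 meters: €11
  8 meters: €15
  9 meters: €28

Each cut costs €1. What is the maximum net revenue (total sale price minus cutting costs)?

30

Let v[k] be the best obtainable value from length k. For each k, try every first piece i and keep the best of price[i] + v[k−i] minus the 1 cut fee when i<k.
v[1] = 2
v[2] = max(2+2-1, 7+0) = 7
v[3] = max(2+7-1, 7+2-1, 5+0) = 8
v[4] = max(2+8-1, 7+7-1, 5+2-1, 11+0) = 13
v[5] = max(2+13-1, 7+8-1, 5+7-1, 11+2-1, 18+0) = 18
v[6] = max(2+18-1, 7+13-1, 5+8-1, 11+7-1, 18+2-1, 21+0) = 21
v[7] = max(2+21-1, 7+18-1, 5+13-1, …, 21+2-1, 11+0) = 24
v[8] = max(2+24-1, 7+21-1, 5+18-1, …, 11+2-1, 15+0) = 27
v[9] = max(2+27-1, 7+24-1, 5+21-1, …, 15+2-1, 28+0) = 30
One optimal plan: pieces 5 + 2 + 2 (2 cuts) → €32 − €2 = €30.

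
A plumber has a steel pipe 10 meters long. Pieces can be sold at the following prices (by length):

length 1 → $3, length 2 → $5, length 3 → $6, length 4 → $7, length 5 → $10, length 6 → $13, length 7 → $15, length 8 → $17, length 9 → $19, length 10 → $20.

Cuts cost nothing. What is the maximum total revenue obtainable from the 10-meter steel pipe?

Build R[k] bottom-up: R[k] = max over allowed piece i of (p[i] + R[k−i]).
R[1] = 3
R[2] = 6  (first piece 1, then R[1]=3)
R[3] = 9  (first piece 1, then R[2]=6)
R[4] = 12  (first piece 1, then R[3]=9)
R[5] = 15  (first piece 1, then R[4]=12)
R[6] = 18  (first piece 1, then R[5]=15)
R[7] = 21  (first piece 1, then R[6]=18)
R[8] = 24  (first piece 1, then R[7]=21)
R[9] = 27  (first piece 1, then R[8]=24)
R[10] = 30  (first piece 1, then R[9]=27)
One optimal cutting: 1 + 1 + 1 + 1 + 1 + 1 + 1 + 1 + 1 + 1 → $3 + $3 + $3 + $3 + $3 + $3 + $3 + $3 + $3 + $3 = $30.

30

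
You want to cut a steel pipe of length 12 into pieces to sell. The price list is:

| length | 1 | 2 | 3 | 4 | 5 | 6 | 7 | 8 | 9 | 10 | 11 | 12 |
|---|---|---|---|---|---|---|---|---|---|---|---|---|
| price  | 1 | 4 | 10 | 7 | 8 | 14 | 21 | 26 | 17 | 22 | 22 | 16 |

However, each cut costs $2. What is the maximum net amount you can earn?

34

Consider every possible first cut. net[k] is the best of p[i]+net[k−i] over all sellable i≤k, charging 2 whenever i<k.
net[1] = 1
net[2] = 4
net[3] = 10
net[4] = 9  (first piece 1, then net[3]=10)
net[5] = 12  (first piece 2, then net[3]=10)
net[6] = 18  (first piece 3, then net[3]=10)
net[7] = 21
net[8] = 26
net[9] = 26  (first piece 3, then net[6]=18)
net[10] = 29  (first piece 3, then net[7]=21)
net[11] = 34  (first piece 3, then net[8]=26)
net[12] = 34  (first piece 3, then net[9]=26)
One optimal plan: pieces 3 + 3 + 3 + 3 (3 cuts) → $40 − $6 = $34.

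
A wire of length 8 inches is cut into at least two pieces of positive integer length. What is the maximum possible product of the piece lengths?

Fill m[k] for k=2..8: at each k try every first piece i and multiply by the better of (k−i) uncut or m[k−i].
m[2] = 1×max(1,0) = 1×1 = 1
m[3] = 1×max(2,1) = 1×2 = 2
m[4] = 2×max(2,1) = 2×2 = 4
m[5] = 2×max(3,2) = 2×3 = 6
m[6] = 3×max(3,2) = 3×3 = 9
m[7] = 2×max(5,6) = 2×6 = 12
m[8] = 2×max(6,9) = 2×9 = 18
One optimal split: 3 + 3 + 2; product 3×3×2 = 18.

18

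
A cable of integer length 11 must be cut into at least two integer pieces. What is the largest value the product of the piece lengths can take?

54

Fill m[k] for k=2..11: at each k try every first piece i and multiply by the better of (k−i) uncut or m[k−i].
m[2] = 1·max(1,0) = 1·1 = 1
m[3] = 1·max(2,1) = 1·2 = 2
m[4] = 2·max(2,1) = 2·2 = 4
m[5] = 2·max(3,2) = 2·3 = 6
m[6] = 3·max(3,2) = 3·3 = 9
m[7] = 2·max(5,6) = 2·6 = 12
m[8] = 2·max(6,9) = 2·9 = 18
m[9] = 3·max(6,9) = 3·9 = 27
m[10] = 2·max(8,18) = 2·18 = 36
m[11] = 2·max(9,27) = 2·27 = 54
One optimal split: 3 + 3 + 3 + 2; product 3·3·3·2 = 54.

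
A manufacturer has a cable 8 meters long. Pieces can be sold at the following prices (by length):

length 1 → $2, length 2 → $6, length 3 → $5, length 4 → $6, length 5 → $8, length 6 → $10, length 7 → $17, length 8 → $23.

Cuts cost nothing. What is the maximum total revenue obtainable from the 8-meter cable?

Build R[k] bottom-up: R[k] = max over allowed piece i of (p[i] + R[k−i]).
R[1] = 2
R[2] = 6
R[3] = 8  (first piece 1, then R[2]=6)
R[4] = 12  (first piece 2, then R[2]=6)
R[5] = 14  (first piece 1, then R[4]=12)
R[6] = 18  (first piece 2, then R[4]=12)
R[7] = 20  (first piece 1, then R[6]=18)
R[8] = 24  (first piece 2, then R[6]=18)
One optimal cutting: 2 + 2 + 2 + 2 → $6 + $6 + $6 + $6 = $24.

24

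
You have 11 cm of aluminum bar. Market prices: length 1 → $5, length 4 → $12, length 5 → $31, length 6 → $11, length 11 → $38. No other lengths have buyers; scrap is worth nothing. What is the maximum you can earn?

67

Build f[k] bottom-up: f[k] = max over allowed piece i of (p[i] + f[k−i]).
f[1] = 5
f[2] = 10  (first piece 1, then f[1]=5)
f[3] = 15  (first piece 1, then f[2]=10)
f[4] = max(5+15, 12+0) = 20
f[5] = max(5+20, 12+5, 31+0) = 31
f[6] = max(5+31, 12+10, 31+5, 11+0) = 36
f[7] = max(5+36, 12+15, 31+10, 11+5) = 41
f[8] = max(5+41, 12+20, 31+15, 11+10) = 46
f[9] = max(5+46, 12+31, 31+20, 11+15) = 51
f[10] = max(5+51, 12+36, 31+31, 11+20) = 62
f[11] = max(5+62, 12+41, 31+36, 11+31, 38+0) = 67
One optimal cutting: 5 + 5 + 1 → $67.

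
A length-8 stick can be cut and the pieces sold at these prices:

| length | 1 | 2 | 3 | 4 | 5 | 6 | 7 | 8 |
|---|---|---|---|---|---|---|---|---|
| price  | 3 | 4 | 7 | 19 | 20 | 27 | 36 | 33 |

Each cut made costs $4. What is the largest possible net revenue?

35

Let net[k] be the best obtainable value from length k. For each k, try every first piece i and keep the best of price[i] + net[k−i] minus the 4 cut fee when i<k.
net[1] = 3
net[2] = 4
net[3] = 7
net[4] = 19
net[5] = 20
net[6] = 27
net[7] = 36
net[8] = 35  (first piece 1, then net[7]=36)
One optimal plan: pieces 7 + 1 (1 cut) → $39 − $4 = $35.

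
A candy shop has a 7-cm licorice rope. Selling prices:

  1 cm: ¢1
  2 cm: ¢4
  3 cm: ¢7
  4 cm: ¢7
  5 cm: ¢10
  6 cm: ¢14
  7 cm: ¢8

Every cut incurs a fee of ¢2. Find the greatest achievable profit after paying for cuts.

13

Build r[k] bottom-up: r[k] = max over allowed piece i of (p[i] + r[k−i]) − 2 per cut.
r[1] = 1
r[2] = 4
r[3] = 7
r[4] = 7
r[5] = 10
r[6] = 14
r[7] = 13  (first piece 1, then r[6]=14)
One optimal plan: pieces 6 + 1 (1 cut) → ¢15 − ¢2 = ¢13.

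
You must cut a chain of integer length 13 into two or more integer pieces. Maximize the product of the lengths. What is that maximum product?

Define prod[k] = max over 1≤i<k of i · max(k−i, prod[k−i]); the inner max lets the remainder stay uncut if that's better.
prod[2] = 1×max(1,0) = 1×1 = 1
prod[3] = max(1×2, 2×1) = 2
prod[4] = max(1×3, 2×2, 3×1) = 4
prod[5] = max(1×4, 2×3, 3×2, 4×1) = 6
prod[6] = max(1×6, 2×4, 3×3, 4×2, 5×1) = 9
prod[7] = max(1×9, 2×6, 3×4, 4×3, 5×2, 6×1) = 12
prod[8] = max(1×12, 2×9, 3×6, …, 6×2, 7×1) = 18
prod[9] = max(1×18, 2×12, 3×9, …, 7×2, 8×1) = 27
prod[10] = max(1×27, 2×18, 3×12, …, 8×2, 9×1) = 36
prod[11] = max(1×36, 2×27, 3×18, …, 9×2, 10×1) = 54
prod[12] = max(1×54, 2×36, 3×27, …, 10×2, 11×1) = 81
prod[13] = max(1×81, 2×54, 3×36, …, 11×2, 12×1) = 108
One optimal split: 3 + 3 + 3 + 2 + 2; product 3×3×3×2×2 = 108.

108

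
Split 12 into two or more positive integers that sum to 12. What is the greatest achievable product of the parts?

81

Fill g[k] for k=2..12: at each k try every first piece i and multiply by the better of (k−i) uncut or g[k−i].
Small cases: g[2]=1, g[3]=2, g[4]=4.
g[5] = 2*max(3,2) = 2*3 = 6
g[6] = 3*max(3,2) = 3*3 = 9
g[7] = 2*max(5,6) = 2*6 = 12
g[8] = 2*max(6,9) = 2*9 = 18
g[9] = 3*max(6,9) = 3*9 = 27
g[10] = 2*max(8,18) = 2*18 = 36
g[11] = 2*max(9,27) = 2*27 = 54
g[12] = 3*max(9,27) = 3*27 = 81
One optimal split: 3 + 3 + 3 + 3; product 3*3*3*3 = 81.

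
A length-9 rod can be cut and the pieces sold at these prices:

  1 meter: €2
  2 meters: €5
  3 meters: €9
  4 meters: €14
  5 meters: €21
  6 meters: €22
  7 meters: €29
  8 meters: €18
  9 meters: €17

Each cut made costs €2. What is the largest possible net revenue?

Consider every possible first cut. v[k] is the best of p[i]+v[k−i] over all sellable i≤k, charging 2 whenever i<k.
v[1] = 2
v[2] = 5
v[3] = 9
v[4] = 14
v[5] = 21
v[6] = 22
v[7] = 29
v[8] = 29  (first piece 1, then v[7]=29)
v[9] = 33  (first piece 4, then v[5]=21)
One optimal plan: pieces 5 + 4 (1 cut) → €35 − €2 = €33.

33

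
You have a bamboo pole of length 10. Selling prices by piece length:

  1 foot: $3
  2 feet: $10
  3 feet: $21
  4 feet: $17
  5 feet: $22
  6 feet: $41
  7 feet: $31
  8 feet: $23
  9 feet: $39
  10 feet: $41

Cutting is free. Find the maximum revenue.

Consider every possible first cut. R[k] is the best of p[i]+R[k−i] over all sellable i≤k.
R[1] = 3
R[2] = max(3+3, 10+0) = 10
R[3] = max(3+10, 10+3, 21+0) = 21
R[4] = max(3+21, 10+10, 21+3, 17+0) = 24
R[5] = max(3+24, 10+21, 21+10, 17+3, 22+0) = 31
R[6] = max(3+31, 10+24, 21+21, 17+10, 22+3, 41+0) = 42
R[7] = max(3+42, 10+31, 21+24, …, 41+3, 31+0) = 45
R[8] = max(3+45, 10+42, 21+31, …, 31+3, 23+0) = 52
R[9] = max(3+52, 10+45, 21+42, …, 23+3, 39+0) = 63
R[10] = max(3+63, 10+52, 21+45, …, 39+3, 41+0) = 66
One optimal cutting: 3 + 3 + 3 + 1 → $21 + $21 + $21 + $3 = $66.

66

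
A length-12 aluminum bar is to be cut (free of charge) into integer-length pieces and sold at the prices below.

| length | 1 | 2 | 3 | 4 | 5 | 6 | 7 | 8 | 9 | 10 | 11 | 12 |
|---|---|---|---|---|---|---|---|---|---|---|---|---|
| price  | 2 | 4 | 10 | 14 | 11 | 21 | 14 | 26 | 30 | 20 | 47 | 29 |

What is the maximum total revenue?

Let v[k] be the best obtainable value from length k. For each k, try every first piece i and keep the best of price[i] + v[k−i].
v[1] = 2
v[2] = max(2+2, 4+0) = 4
v[3] = max(2+4, 4+2, 10+0) = 10
v[4] = max(2+10, 4+4, 10+2, 14+0) = 14
v[5] = max(2+14, 4+10, 10+4, 14+2, 11+0) = 16
v[6] = max(2+16, 4+14, 10+10, 14+4, 11+2, 21+0) = 21
v[7] = max(2+21, 4+16, 10+14, …, 21+2, 14+0) = 24
v[8] = max(2+24, 4+21, 10+16, …, 14+2, 26+0) = 28
v[9] = max(2+28, 4+24, 10+21, …, 26+2, 30+0) = 31
v[10] = max(2+31, 4+28, 10+24, …, 30+2, 20+0) = 35
v[11] = max(2+35, 4+31, 10+28, …, 20+2, 47+0) = 47
v[12] = max(2+47, 4+35, 10+31, …, 47+2, 29+0) = 49
One optimal cutting: 11 + 1 → $47 + $2 = $49.

49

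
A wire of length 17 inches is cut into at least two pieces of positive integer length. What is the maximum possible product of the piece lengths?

Let P[k] be the best product for length k (with at least one cut). For each first piece i, the rest contributes max(k−i, P[k−i]).
P[2] = 1×max(1,0) = 1×1 = 1
P[3] = 1×max(2,1) = 1×2 = 2
P[4] = 2×max(2,1) = 2×2 = 4
P[5] = 2×max(3,2) = 2×3 = 6
P[6] = 3×max(3,2) = 3×3 = 9
P[7] = 2×max(5,6) = 2×6 = 12
P[8] = 2×max(6,9) = 2×9 = 18
P[9] = 3×max(6,9) = 3×9 = 27
P[10] = 2×max(8,18) = 2×18 = 36
P[11] = 2×max(9,27) = 2×27 = 54
P[12] = 3×max(9,27) = 3×27 = 81
P[13] = 2×max(11,54) = 2×54 = 108
P[14] = 2×max(12,81) = 2×81 = 162
P[15] = 3×max(12,81) = 3×81 = 243
P[16] = 2×max(14,162) = 2×162 = 324
P[17] = 2×max(15,243) = 2×243 = 486
One optimal split: 3 + 3 + 3 + 3 + 3 + 2; product 3×3×3×3×3×2 = 486.

486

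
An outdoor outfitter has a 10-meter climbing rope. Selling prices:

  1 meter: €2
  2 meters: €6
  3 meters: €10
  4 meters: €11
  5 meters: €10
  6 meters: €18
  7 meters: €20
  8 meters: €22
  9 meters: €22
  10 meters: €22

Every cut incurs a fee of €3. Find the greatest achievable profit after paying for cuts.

27

Let r[k] be the best obtainable value from length k. For each k, try every first piece i and keep the best of price[i] + r[k−i] minus the 3 cut fee when i<k.
r[1] = 2
r[2] = max(2+2-3, 6+0) = 6
r[3] = max(2+6-3, 6+2-3, 10+0) = 10
r[4] = max(2+10-3, 6+6-3, 10+2-3, 11+0) = 11
r[5] = max(2+11-3, 6+10-3, 10+6-3, 11+2-3, 10+0) = 13
r[6] = max(2+13-3, 6+11-3, 10+10-3, 11+6-3, 10+2-3, 18+0) = 18
r[7] = max(2+18-3, 6+13-3, 10+11-3, …, 18+2-3, 20+0) = 20
r[8] = max(2+20-3, 6+18-3, 10+13-3, …, 20+2-3, 22+0) = 22
r[9] = max(2+22-3, 6+20-3, 10+18-3, …, 22+2-3, 22+0) = 25
r[10] = max(2+25-3, 6+22-3, 10+20-3, …, 22+2-3, 22+0) = 27
One optimal plan: pieces 7 + 3 (1 cut) → €30 − €3 = €27.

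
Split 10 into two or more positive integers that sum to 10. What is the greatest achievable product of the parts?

36

Fill m[k] for k=2..10: at each k try every first piece i and multiply by the better of (k−i) uncut or m[k−i].
Small cases: m[2]=1, m[3]=2, m[4]=4.
m[5] = 2·max(3,2) = 2·3 = 6
m[6] = 3·max(3,2) = 3·3 = 9
m[7] = 2·max(5,6) = 2·6 = 12
m[8] = 2·max(6,9) = 2·9 = 18
m[9] = 3·max(6,9) = 3·9 = 27
m[10] = 2·max(8,18) = 2·18 = 36
One optimal split: 3 + 3 + 2 + 2; product 3·3·2·2 = 36.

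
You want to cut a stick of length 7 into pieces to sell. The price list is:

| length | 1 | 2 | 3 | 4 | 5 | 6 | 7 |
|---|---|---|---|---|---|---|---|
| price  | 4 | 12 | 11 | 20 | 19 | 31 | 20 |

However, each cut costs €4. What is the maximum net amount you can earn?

31

Consider every possible first cut. r[k] is the best of p[i]+r[k−i] over all sellable i≤k, charging 4 whenever i<k.
r[1] = 4
r[2] = 12
r[3] = 12  (first piece 1, then r[2]=12)
r[4] = 20  (first piece 2, then r[2]=12)
r[5] = 20  (first piece 1, then r[4]=20)
r[6] = 31
r[7] = 31  (first piece 1, then r[6]=31)
One optimal plan: pieces 6 + 1 (1 cut) → €35 − €4 = €31.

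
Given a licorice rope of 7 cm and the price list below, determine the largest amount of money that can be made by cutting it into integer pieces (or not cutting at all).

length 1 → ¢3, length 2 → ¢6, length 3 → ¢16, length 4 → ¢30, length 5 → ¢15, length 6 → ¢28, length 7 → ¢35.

Consider every possible first cut. v[k] is the best of p[i]+v[k−i] over all sellable i≤k.
v[1] = 3
v[2] = 6  (first piece 1, then v[1]=3)
v[3] = 16
v[4] = 30
v[5] = 33  (first piece 1, then v[4]=30)
v[6] = 36  (first piece 1, then v[5]=33)
v[7] = 46  (first piece 3, then v[4]=30)
One optimal cutting: 4 + 3 → ¢30 + ¢16 = ¢46.

46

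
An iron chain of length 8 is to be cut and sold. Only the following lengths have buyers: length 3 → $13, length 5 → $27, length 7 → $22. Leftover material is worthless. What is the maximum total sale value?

Build f[k] bottom-up: f[k] = max over allowed piece i of (p[i] + f[k−i]).
f[1] = 0
f[2] = 0
f[3] = 13
f[4] = 13
f[5] = max(13+0, 27+0) = 27
f[6] = max(13+13, 27+0) = 27
f[7] = max(13+13, 27+0, 22+0) = 27
f[8] = max(13+27, 27+13, 22+0) = 40
One optimal cutting: 5 + 3 → $40.

40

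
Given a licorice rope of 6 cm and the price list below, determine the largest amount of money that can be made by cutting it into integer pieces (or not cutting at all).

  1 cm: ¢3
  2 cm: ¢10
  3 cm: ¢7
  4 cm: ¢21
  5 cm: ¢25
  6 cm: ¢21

31

Build R[k] bottom-up: R[k] = max over allowed piece i of (p[i] + R[k−i]).
R[1] = 3
R[2] = max(3+3, 10+0) = 10
R[3] = max(3+10, 10+3, 7+0) = 13
R[4] = max(3+13, 10+10, 7+3, 21+0) = 21
R[5] = max(3+21, 10+13, 7+10, 21+3, 25+0) = 25
R[6] = max(3+25, 10+21, 7+13, 21+10, 25+3, 21+0) = 31
One optimal cutting: 4 + 2 → ¢21 + ¢10 = ¢31.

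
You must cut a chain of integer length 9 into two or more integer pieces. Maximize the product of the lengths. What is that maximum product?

Fill g[k] for k=2..9: at each k try every first piece i and multiply by the better of (k−i) uncut or g[k−i].
g[2] = 1×max(1,0) = 1×1 = 1
g[3] = max(1×2, 2×1) = 2
g[4] = max(1×3, 2×2, 3×1) = 4
g[5] = max(1×4, 2×3, 3×2, 4×1) = 6
g[6] = max(1×6, 2×4, 3×3, 4×2, 5×1) = 9
g[7] = max(1×9, 2×6, 3×4, 4×3, 5×2, 6×1) = 12
g[8] = max(1×12, 2×9, 3×6, …, 6×2, 7×1) = 18
g[9] = max(1×18, 2×12, 3×9, …, 7×2, 8×1) = 27
One optimal split: 3 + 3 + 3; product 3×3×3 = 27.

27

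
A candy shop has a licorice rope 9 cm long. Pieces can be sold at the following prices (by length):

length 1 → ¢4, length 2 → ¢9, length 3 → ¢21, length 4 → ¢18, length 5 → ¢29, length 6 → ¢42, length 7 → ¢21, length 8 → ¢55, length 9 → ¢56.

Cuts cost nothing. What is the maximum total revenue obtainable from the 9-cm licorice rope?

Build v[k] bottom-up: v[k] = max over allowed piece i of (p[i] + v[k−i]).
v[1] = 4
v[2] = 9
v[3] = 21
v[4] = 25  (first piece 1, then v[3]=21)
v[5] = 30  (first piece 2, then v[3]=21)
v[6] = 42  (first piece 3, then v[3]=21)
v[7] = 46  (first piece 1, then v[6]=42)
v[8] = 55
v[9] = 63  (first piece 3, then v[6]=42)
One optimal cutting: 3 + 3 + 3 → ¢21 + ¢21 + ¢21 = ¢63.

63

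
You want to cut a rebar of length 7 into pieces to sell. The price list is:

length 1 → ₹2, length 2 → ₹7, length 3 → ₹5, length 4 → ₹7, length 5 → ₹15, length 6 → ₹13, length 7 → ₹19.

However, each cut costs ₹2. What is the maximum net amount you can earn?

Let v[k] be the best obtainable value from length k. For each k, try every first piece i and keep the best of price[i] + v[k−i] minus the 2 cut fee when i<k.
v[1] = 2
v[2] = max(2+2-2, 7+0) = 7
v[3] = max(2+7-2, 7+2-2, 5+0) = 7
v[4] = max(2+7-2, 7+7-2, 5+2-2, 7+0) = 12
v[5] = max(2+12-2, 7+7-2, 5+7-2, 7+2-2, 15+0) = 15
v[6] = max(2+15-2, 7+12-2, 5+7-2, 7+7-2, 15+2-2, 13+0) = 17
v[7] = max(2+17-2, 7+15-2, 5+12-2, …, 13+2-2, 19+0) = 20
One optimal plan: pieces 5 + 2 (1 cut) → ₹22 − ₹2 = ₹20.

20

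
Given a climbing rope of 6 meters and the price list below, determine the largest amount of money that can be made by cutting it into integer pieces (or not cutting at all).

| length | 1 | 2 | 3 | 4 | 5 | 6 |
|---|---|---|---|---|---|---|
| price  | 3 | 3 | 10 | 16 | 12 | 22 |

Build best[k] bottom-up: best[k] = max over allowed piece i of (p[i] + best[k−i]).
best[1] = 3
best[2] = max(3+3, 3+0) = 6
best[3] = max(3+6, 3+3, 10+0) = 10
best[4] = max(3+10, 3+6, 10+3, 16+0) = 16
best[5] = max(3+16, 3+10, 10+6, 16+3, 12+0) = 19
best[6] = max(3+19, 3+16, 10+10, 16+6, 12+3, 22+0) = 22
One optimal cutting: 4 + 1 + 1 → €16 + €3 + €3 = €22.

22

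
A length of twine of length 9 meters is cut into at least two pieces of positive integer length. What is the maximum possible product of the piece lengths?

27

Let prod[k] be the best product for length k (with at least one cut). For each first piece i, the rest contributes max(k−i, prod[k−i]).
prod[2] = 1*max(1,0) = 1*1 = 1
prod[3] = max(1*2, 2*1) = 2
prod[4] = max(1*3, 2*2, 3*1) = 4
prod[5] = max(1*4, 2*3, 3*2, 4*1) = 6
prod[6] = max(1*6, 2*4, 3*3, 4*2, 5*1) = 9
prod[7] = max(1*9, 2*6, 3*4, 4*3, 5*2, 6*1) = 12
prod[8] = max(1*12, 2*9, 3*6, …, 6*2, 7*1) = 18
prod[9] = max(1*18, 2*12, 3*9, …, 7*2, 8*1) = 27
One optimal split: 3 + 3 + 3; product 3*3*3 = 27.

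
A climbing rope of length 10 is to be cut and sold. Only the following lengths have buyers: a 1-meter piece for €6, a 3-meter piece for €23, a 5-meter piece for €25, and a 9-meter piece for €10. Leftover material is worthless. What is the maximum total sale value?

75

Build f[k] bottom-up: f[k] = max over allowed piece i of (p[i] + f[k−i]).
f[1] = 6
f[2] = 12  (first piece 1, then f[1]=6)
f[3] = max(6+12, 23+0) = 23
f[4] = max(6+23, 23+6) = 29
f[5] = max(6+29, 23+12, 25+0) = 35
f[6] = max(6+35, 23+23, 25+6) = 46
f[7] = max(6+46, 23+29, 25+12) = 52
f[8] = max(6+52, 23+35, 25+23) = 58
f[9] = max(6+58, 23+46, 25+29, 10+0) = 69
f[10] = max(6+69, 23+52, 25+35, 10+6) = 75
One optimal cutting: 3 + 3 + 3 + 1 → €75.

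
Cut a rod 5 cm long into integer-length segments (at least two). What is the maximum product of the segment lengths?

Define g[k] = max over 1≤i<k of i · max(k−i, g[k−i]); the inner max lets the remainder stay uncut if that's better.
g[2] = 1×max(1,0) = 1×1 = 1
g[3] = max(1×2, 2×1) = 2
g[4] = max(1×3, 2×2, 3×1) = 4
g[5] = max(1×4, 2×3, 3×2, 4×1) = 6
One optimal split: 3 + 2; product 3×2 = 6.

6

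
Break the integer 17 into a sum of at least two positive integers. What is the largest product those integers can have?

Fill prod[k] for k=2..17: at each k try every first piece i and multiply by the better of (k−i) uncut or prod[k−i].
prod[2] = 1*max(1,0) = 1*1 = 1
prod[3] = 1*max(2,1) = 1*2 = 2
prod[4] = 2*max(2,1) = 2*2 = 4
prod[5] = 2*max(3,2) = 2*3 = 6
prod[6] = 3*max(3,2) = 3*3 = 9
prod[7] = 2*max(5,6) = 2*6 = 12
prod[8] = 2*max(6,9) = 2*9 = 18
prod[9] = 3*max(6,9) = 3*9 = 27
prod[10] = 2*max(8,18) = 2*18 = 36
prod[11] = 2*max(9,27) = 2*27 = 54
prod[12] = 3*max(9,27) = 3*27 = 81
prod[13] = 2*max(11,54) = 2*54 = 108
prod[14] = 2*max(12,81) = 2*81 = 162
prod[15] = 3*max(12,81) = 3*81 = 243
prod[16] = 2*max(14,162) = 2*162 = 324
prod[17] = 2*max(15,243) = 2*243 = 486
One optimal split: 3 + 3 + 3 + 3 + 3 + 2; product 3*3*3*3*3*2 = 486.

486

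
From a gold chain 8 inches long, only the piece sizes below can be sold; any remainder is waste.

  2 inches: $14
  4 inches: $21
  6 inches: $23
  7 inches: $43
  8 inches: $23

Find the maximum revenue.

56

Build r[k] bottom-up: r[k] = max over allowed piece i of (p[i] + r[k−i]).
r[1] = 0
r[2] = 14
r[3] = 14
r[4] = max(14+14, 21+0) = 28
r[5] = max(14+14, 21+0) = 28
r[6] = max(14+28, 21+14, 23+0) = 42
r[7] = max(14+28, 21+14, 23+0, 43+0) = 43
r[8] = max(14+42, 21+28, 23+14, 43+0, 23+0) = 56
One optimal cutting: 2 + 2 + 2 + 2 → $56.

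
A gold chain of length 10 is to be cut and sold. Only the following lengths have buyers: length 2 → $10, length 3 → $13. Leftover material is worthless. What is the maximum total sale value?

Let f[k] be the best obtainable value from length k. For each k, try every first piece i and keep the best of price[i] + f[k−i].
f[1] = 0
f[2] = 10
f[3] = 13
f[4] = 20  (first piece 2, then f[2]=10)
f[5] = 23  (first piece 2, then f[3]=13)
f[6] = 30  (first piece 2, then f[4]=20)
f[7] = 33  (first piece 2, then f[5]=23)
f[8] = 40  (first piece 2, then f[6]=30)
f[9] = 43  (first piece 2, then f[7]=33)
f[10] = 50  (first piece 2, then f[8]=40)
One optimal cutting: 2 + 2 + 2 + 2 + 2 → $50.

50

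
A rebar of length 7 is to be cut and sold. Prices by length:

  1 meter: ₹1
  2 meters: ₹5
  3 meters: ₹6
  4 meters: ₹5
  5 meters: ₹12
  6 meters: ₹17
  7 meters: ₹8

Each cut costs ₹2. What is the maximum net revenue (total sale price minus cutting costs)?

16

Consider every possible first cut. v[k] is the best of p[i]+v[k−i] over all sellable i≤k, charging 2 whenever i<k.
v[1] = 1
v[2] = 5
v[3] = 6
v[4] = 8  (first piece 2, then v[2]=5)
v[5] = 12
v[6] = 17
v[7] = 16  (first piece 1, then v[6]=17)
One optimal plan: pieces 6 + 1 (1 cut) → ₹18 − ₹2 = ₹16.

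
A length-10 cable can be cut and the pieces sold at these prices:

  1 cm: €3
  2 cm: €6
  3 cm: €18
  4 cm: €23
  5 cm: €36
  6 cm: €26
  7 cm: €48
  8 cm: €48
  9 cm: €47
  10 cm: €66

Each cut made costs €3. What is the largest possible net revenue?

Consider every possible first cut. r[k] is the best of p[i]+r[k−i] over all sellable i≤k, charging 3 whenever i<k.
r[1] = 3
r[2] = 6
r[3] = 18
r[4] = 23
r[5] = 36
r[6] = 36  (first piece 1, then r[5]=36)
r[7] = 48
r[8] = 51  (first piece 3, then r[5]=36)
r[9] = 56  (first piece 4, then r[5]=36)
r[10] = 69  (first piece 5, then r[5]=36)
One optimal plan: pieces 5 + 5 (1 cut) → €72 − €3 = €69.

69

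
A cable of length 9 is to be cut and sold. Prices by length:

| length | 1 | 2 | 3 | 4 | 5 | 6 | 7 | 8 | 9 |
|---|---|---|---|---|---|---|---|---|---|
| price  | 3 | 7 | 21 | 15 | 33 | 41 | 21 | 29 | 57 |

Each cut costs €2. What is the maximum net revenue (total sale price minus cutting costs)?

Let v[k] be the best obtainable value from length k. For each k, try every first piece i and keep the best of price[i] + v[k−i] minus the 2 cut fee when i<k.
v[1] = 3
v[2] = 7
v[3] = 21
v[4] = 22  (first piece 1, then v[3]=21)
v[5] = 33
v[6] = 41
v[7] = 42  (first piece 1, then v[6]=41)
v[8] = 52  (first piece 3, then v[5]=33)
v[9] = 60  (first piece 3, then v[6]=41)
One optimal plan: pieces 6 + 3 (1 cut) → €62 − €2 = €60.

60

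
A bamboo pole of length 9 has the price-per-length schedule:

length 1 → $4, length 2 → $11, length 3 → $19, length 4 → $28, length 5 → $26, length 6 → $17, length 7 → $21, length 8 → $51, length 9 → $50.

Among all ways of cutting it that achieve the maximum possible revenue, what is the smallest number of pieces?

3

Let r[k] be the best obtainable value from length k. For each k, try every first piece i and keep the best of price[i] + r[k−i].
r[1] = 4
r[2] = 11
r[3] = 19
r[4] = 28
r[5] = 32  (first piece 1, then r[4]=28)
r[6] = 39  (first piece 2, then r[4]=28)
r[7] = 47  (first piece 3, then r[4]=28)
r[8] = 56  (first piece 4, then r[4]=28)
r[9] = 60  (first piece 1, then r[8]=56)
Maximum revenue is $60.
Now minimize piece count subject to staying optimal: for each k, pieces[k] = 1 + min over i with p[i]+r[k−i]=r[k] of pieces[k−i].
pieces[6] = 2
pieces[7] = 2
pieces[8] = 2
pieces[9] = 3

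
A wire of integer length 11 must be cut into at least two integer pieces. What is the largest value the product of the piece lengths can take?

54

Define prod[k] = max over 1≤i<k of i · max(k−i, prod[k−i]); the inner max lets the remainder stay uncut if that's better.
prod[2] = 1·max(1,0) = 1·1 = 1
prod[3] = 1·max(2,1) = 1·2 = 2
prod[4] = 2·max(2,1) = 2·2 = 4
prod[5] = 2·max(3,2) = 2·3 = 6
prod[6] = 3·max(3,2) = 3·3 = 9
prod[7] = 2·max(5,6) = 2·6 = 12
prod[8] = 2·max(6,9) = 2·9 = 18
prod[9] = 3·max(6,9) = 3·9 = 27
prod[10] = 2·max(8,18) = 2·18 = 36
prod[11] = 2·max(9,27) = 2·27 = 54
One optimal split: 3 + 3 + 3 + 2; product 3·3·3·2 = 54.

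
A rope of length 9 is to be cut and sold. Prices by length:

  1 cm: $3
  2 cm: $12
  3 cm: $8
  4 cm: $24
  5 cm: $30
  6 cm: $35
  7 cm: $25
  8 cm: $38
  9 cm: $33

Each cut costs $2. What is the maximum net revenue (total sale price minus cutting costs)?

Build v[k] bottom-up: v[k] = max over allowed piece i of (p[i] + v[k−i]) − 2 per cut.
v[1] = 3
v[2] = 12
v[3] = 13  (first piece 1, then v[2]=12)
v[4] = 24
v[5] = 30
v[6] = 35
v[7] = 40  (first piece 2, then v[5]=30)
v[8] = 46  (first piece 4, then v[4]=24)
v[9] = 52  (first piece 4, then v[5]=30)
One optimal plan: pieces 5 + 4 (1 cut) → $54 − $2 = $52.

52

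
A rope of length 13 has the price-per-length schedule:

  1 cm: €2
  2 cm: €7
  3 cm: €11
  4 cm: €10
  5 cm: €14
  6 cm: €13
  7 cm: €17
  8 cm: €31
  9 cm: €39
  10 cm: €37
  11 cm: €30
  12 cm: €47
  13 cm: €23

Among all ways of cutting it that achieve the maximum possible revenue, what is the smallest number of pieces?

Consider every possible first cut. r[k] is the best of p[i]+r[k−i] over all sellable i≤k.
r[1] = 2
r[2] = max(2+2, 7+0) = 7
r[3] = max(2+7, 7+2, 11+0) = 11
r[4] = max(2+11, 7+7, 11+2, 10+0) = 14
r[5] = max(2+14, 7+11, 11+7, 10+2, 14+0) = 18
r[6] = max(2+18, 7+14, 11+11, 10+7, 14+2, 13+0) = 22
r[7] = max(2+22, 7+18, 11+14, …, 13+2, 17+0) = 25
r[8] = max(2+25, 7+22, 11+18, …, 17+2, 31+0) = 31
r[9] = max(2+31, 7+25, 11+22, …, 31+2, 39+0) = 39
r[10] = max(2+39, 7+31, 11+25, …, 39+2, 37+0) = 41
r[11] = max(2+41, 7+39, 11+31, …, 37+2, 30+0) = 46
r[12] = max(2+46, 7+41, 11+39, …, 30+2, 47+0) = 50
r[13] = max(2+50, 7+46, 11+41, …, 47+2, 23+0) = 53
Maximum revenue is €53.
Now minimize piece count subject to staying optimal: for each k, pieces[k] = 1 + min over i with p[i]+r[k−i]=r[k] of pieces[k−i].
pieces[10] = 2
pieces[11] = 2
pieces[12] = 2
pieces[13] = 3

3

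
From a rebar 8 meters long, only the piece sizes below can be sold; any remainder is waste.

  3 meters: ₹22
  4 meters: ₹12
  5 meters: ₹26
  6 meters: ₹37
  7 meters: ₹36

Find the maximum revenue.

48

Build best[k] bottom-up: best[k] = max over allowed piece i of (p[i] + best[k−i]).
best[1] = 0
best[2] = 0
best[3] = 22
best[4] = max(22+0, 12+0) = 22
best[5] = max(22+0, 12+0, 26+0) = 26
best[6] = max(22+22, 12+0, 26+0, 37+0) = 44
best[7] = max(22+22, 12+22, 26+0, 37+0, 36+0) = 44
best[8] = max(22+26, 12+22, 26+22, 37+0, 36+0) = 48
One optimal cutting: 5 + 3 → ₹48.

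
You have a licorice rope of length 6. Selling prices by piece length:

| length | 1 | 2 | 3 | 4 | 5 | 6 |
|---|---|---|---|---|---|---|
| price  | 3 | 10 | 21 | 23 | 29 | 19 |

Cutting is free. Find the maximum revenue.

42

Build R[k] bottom-up: R[k] = max over allowed piece i of (p[i] + R[k−i]).
R[1] = 3
R[2] = 10
R[3] = 21
R[4] = 24  (first piece 1, then R[3]=21)
R[5] = 31  (first piece 2, then R[3]=21)
R[6] = 42  (first piece 3, then R[3]=21)
One optimal cutting: 3 + 3 → ¢21 + ¢21 = ¢42.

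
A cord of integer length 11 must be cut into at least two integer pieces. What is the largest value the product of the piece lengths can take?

Define P[k] = max over 1≤i<k of i · max(k−i, P[k−i]); the inner max lets the remainder stay uncut if that's better.
P[2] = 1*max(1,0) = 1*1 = 1
P[3] = max(1*2, 2*1) = 2
P[4] = max(1*3, 2*2, 3*1) = 4
P[5] = max(1*4, 2*3, 3*2, 4*1) = 6
P[6] = max(1*6, 2*4, 3*3, 4*2, 5*1) = 9
P[7] = max(1*9, 2*6, 3*4, 4*3, 5*2, 6*1) = 12
P[8] = max(1*12, 2*9, 3*6, …, 6*2, 7*1) = 18
P[9] = max(1*18, 2*12, 3*9, …, 7*2, 8*1) = 27
P[10] = max(1*27, 2*18, 3*12, …, 8*2, 9*1) = 36
P[11] = max(1*36, 2*27, 3*18, …, 9*2, 10*1) = 54
One optimal split: 3 + 3 + 3 + 2; product 3*3*3*2 = 54.

54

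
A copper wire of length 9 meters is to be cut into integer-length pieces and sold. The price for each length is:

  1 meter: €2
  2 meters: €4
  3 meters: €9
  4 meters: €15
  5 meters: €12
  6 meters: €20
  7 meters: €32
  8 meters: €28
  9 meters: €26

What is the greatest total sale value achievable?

36

Consider every possible first cut. R[k] is the best of p[i]+R[k−i] over all sellable i≤k.
R[1] = 2
R[2] = max(2+2, 4+0) = 4
R[3] = max(2+4, 4+2, 9+0) = 9
R[4] = max(2+9, 4+4, 9+2, 15+0) = 15
R[5] = max(2+15, 4+9, 9+4, 15+2, 12+0) = 17
R[6] = max(2+17, 4+15, 9+9, 15+4, 12+2, 20+0) = 20
R[7] = max(2+20, 4+17, 9+15, …, 20+2, 32+0) = 32
R[8] = max(2+32, 4+20, 9+17, …, 32+2, 28+0) = 34
R[9] = max(2+34, 4+32, 9+20, …, 28+2, 26+0) = 36
One optimal cutting: 7 + 1 + 1 → €32 + €2 + €2 = €36.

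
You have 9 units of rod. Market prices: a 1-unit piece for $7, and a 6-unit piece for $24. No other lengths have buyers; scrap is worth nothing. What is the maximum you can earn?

63

Consider every possible first cut. best[k] is the best of p[i]+best[k−i] over all sellable i≤k.
best[1] = 7
best[2] = 14  (first piece 1, then best[1]=7)
best[3] = 21  (first piece 1, then best[2]=14)
best[4] = 28  (first piece 1, then best[3]=21)
best[5] = 35  (first piece 1, then best[4]=28)
best[6] = max(7+35, 24+0) = 42
best[7] = max(7+42, 24+7) = 49
best[8] = max(7+49, 24+14) = 56
best[9] = max(7+56, 24+21) = 63
One optimal cutting: 1 + 1 + 1 + 1 + 1 + 1 + 1 + 1 + 1 → $63.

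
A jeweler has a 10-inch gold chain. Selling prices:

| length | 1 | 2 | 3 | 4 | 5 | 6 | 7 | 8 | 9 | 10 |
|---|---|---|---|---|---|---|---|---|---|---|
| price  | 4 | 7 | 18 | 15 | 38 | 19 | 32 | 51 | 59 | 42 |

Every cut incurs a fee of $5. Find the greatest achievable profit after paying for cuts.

Let net[k] be the best obtainable value from length k. For each k, try every first piece i and keep the best of price[i] + net[k−i] minus the 5 cut fee when i<k.
net[1] = 4
net[2] = 7
net[3] = 18
net[4] = 17  (first piece 1, then net[3]=18)
net[5] = 38
net[6] = 37  (first piece 1, then net[5]=38)
net[7] = 40  (first piece 2, then net[5]=38)
net[8] = 51  (first piece 3, then net[5]=38)
net[9] = 59
net[10] = 71  (first piece 5, then net[5]=38)
One optimal plan: pieces 5 + 5 (1 cut) → $76 − $5 = $71.

71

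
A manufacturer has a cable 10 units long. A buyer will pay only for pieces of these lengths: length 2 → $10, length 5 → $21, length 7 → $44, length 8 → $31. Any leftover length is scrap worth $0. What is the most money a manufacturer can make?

Let f[k] be the best obtainable value from length k. For each k, try every first piece i and keep the best of price[i] + f[k−i].
f[1] = 0
f[2] = 10
f[3] = 10
f[4] = 20  (first piece 2, then f[2]=10)
f[5] = max(10+10, 21+0) = 21
f[6] = max(10+20, 21+0) = 30
f[7] = max(10+21, 21+10, 44+0) = 44
f[8] = max(10+30, 21+10, 44+0, 31+0) = 44
f[9] = max(10+44, 21+20, 44+10, 31+0) = 54
f[10] = max(10+44, 21+21, 44+10, 31+10) = 54
One optimal cutting: pieces 7 + 2 with 1 unit of scrap → $54.

54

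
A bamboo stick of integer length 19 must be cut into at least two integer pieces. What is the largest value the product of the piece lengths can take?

972

Fill prod[k] for k=2..19: at each k try every first piece i and multiply by the better of (k−i) uncut or prod[k−i].
prod[2] = 1·max(1,0) = 1·1 = 1
prod[3] = 1·max(2,1) = 1·2 = 2
prod[4] = 2·max(2,1) = 2·2 = 4
prod[5] = 2·max(3,2) = 2·3 = 6
prod[6] = 3·max(3,2) = 3·3 = 9
prod[7] = 2·max(5,6) = 2·6 = 12
prod[8] = 2·max(6,9) = 2·9 = 18
prod[9] = 3·max(6,9) = 3·9 = 27
prod[10] = 2·max(8,18) = 2·18 = 36
prod[11] = 2·max(9,27) = 2·27 = 54
prod[12] = 3·max(9,27) = 3·27 = 81
prod[13] = 2·max(11,54) = 2·54 = 108
prod[14] = 2·max(12,81) = 2·81 = 162
prod[15] = 3·max(12,81) = 3·81 = 243
prod[16] = 2·max(14,162) = 2·162 = 324
prod[17] = 2·max(15,243) = 2·243 = 486
prod[18] = 3·max(15,243) = 3·243 = 729
prod[19] = 2·max(17,486) = 2·486 = 972
One optimal split: 3 + 3 + 3 + 3 + 3 + 2 + 2; product 3·3·3·3·3·2·2 = 972.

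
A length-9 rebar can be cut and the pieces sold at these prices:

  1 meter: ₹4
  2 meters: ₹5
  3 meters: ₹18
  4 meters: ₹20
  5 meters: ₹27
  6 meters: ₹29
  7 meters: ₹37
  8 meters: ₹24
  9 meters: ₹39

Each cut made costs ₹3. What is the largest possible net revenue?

48

Let v[k] be the best obtainable value from length k. For each k, try every first piece i and keep the best of price[i] + v[k−i] minus the 3 cut fee when i<k.
v[1] = 4
v[2] = 5  (first piece 1, then v[1]=4)
v[3] = 18
v[4] = 20
v[5] = 27
v[6] = 33  (first piece 3, then v[3]=18)
v[7] = 37
v[8] = 42  (first piece 3, then v[5]=27)
v[9] = 48  (first piece 3, then v[6]=33)
One optimal plan: pieces 3 + 3 + 3 (2 cuts) → ₹54 − ₹6 = ₹48.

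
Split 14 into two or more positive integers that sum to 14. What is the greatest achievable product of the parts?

Fill m[k] for k=2..14: at each k try every first piece i and multiply by the better of (k−i) uncut or m[k−i].
Small cases: m[2]=1, m[3]=2, m[4]=4, m[5]=6, m[6]=9, m[7]=12, m[8]=18.
m[9] = max(1*18, 2*12, 3*9, …, 7*2, 8*1) = 27
m[10] = max(1*27, 2*18, 3*12, …, 8*2, 9*1) = 36
m[11] = max(1*36, 2*27, 3*18, …, 9*2, 10*1) = 54
m[12] = max(1*54, 2*36, 3*27, …, 10*2, 11*1) = 81
m[13] = max(1*81, 2*54, 3*36, …, 11*2, 12*1) = 108
m[14] = max(1*108, 2*81, 3*54, …, 12*2, 13*1) = 162
One optimal split: 3 + 3 + 3 + 3 + 2; product 3*3*3*3*2 = 162.

162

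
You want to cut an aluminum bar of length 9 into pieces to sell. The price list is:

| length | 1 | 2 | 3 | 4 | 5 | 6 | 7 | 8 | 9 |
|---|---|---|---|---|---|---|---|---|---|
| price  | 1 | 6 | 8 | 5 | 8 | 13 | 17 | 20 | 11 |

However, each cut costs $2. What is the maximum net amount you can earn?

Build r[k] bottom-up: r[k] = max over allowed piece i of (p[i] + r[k−i]) − 2 per cut.
r[1] = 1
r[2] = 6
r[3] = 8
r[4] = 10  (first piece 2, then r[2]=6)
r[5] = 12  (first piece 2, then r[3]=8)
r[6] = 14  (first piece 2, then r[4]=10)
r[7] = 17
r[8] = 20
r[9] = 21  (first piece 2, then r[7]=17)
One optimal plan: pieces 7 + 2 (1 cut) → $23 − $2 = $21.

21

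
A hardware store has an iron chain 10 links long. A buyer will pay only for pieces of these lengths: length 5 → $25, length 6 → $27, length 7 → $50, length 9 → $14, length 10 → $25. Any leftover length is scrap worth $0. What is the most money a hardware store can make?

Build best[k] bottom-up: best[k] = max over allowed piece i of (p[i] + best[k−i]).
best[1] = 0
best[2] = 0
best[3] = 0
best[4] = 0
best[5] = 25
best[6] = max(25+0, 27+0) = 27
best[7] = max(25+0, 27+0, 50+0) = 50
best[8] = max(25+0, 27+0, 50+0) = 50
best[9] = max(25+0, 27+0, 50+0, 14+0) = 50
best[10] = max(25+25, 27+0, 50+0, 14+0, 25+0) = 50
One optimal cutting: pieces 7 with 3 links of scrap → $50.

50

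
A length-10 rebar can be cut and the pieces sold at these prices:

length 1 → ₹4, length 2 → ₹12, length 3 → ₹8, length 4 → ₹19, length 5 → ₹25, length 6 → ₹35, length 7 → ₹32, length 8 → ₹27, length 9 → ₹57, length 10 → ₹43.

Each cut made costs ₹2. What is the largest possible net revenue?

Consider every possible first cut. r[k] is the best of p[i]+r[k−i] over all sellable i≤k, charging 2 whenever i<k.
r[1] = 4
r[2] = max(4+4-2, 12+0) = 12
r[3] = max(4+12-2, 12+4-2, 8+0) = 14
r[4] = max(4+14-2, 12+12-2, 8+4-2, 19+0) = 22
r[5] = max(4+22-2, 12+14-2, 8+12-2, 19+4-2, 25+0) = 25
r[6] = max(4+25-2, 12+22-2, 8+14-2, 19+12-2, 25+4-2, 35+0) = 35
r[7] = max(4+35-2, 12+25-2, 8+22-2, …, 35+4-2, 32+0) = 37
r[8] = max(4+37-2, 12+35-2, 8+25-2, …, 32+4-2, 27+0) = 45
r[9] = max(4+45-2, 12+37-2, 8+35-2, …, 27+4-2, 57+0) = 57
r[10] = max(4+57-2, 12+45-2, 8+37-2, …, 57+4-2, 43+0) = 59
One optimal plan: pieces 9 + 1 (1 cut) → ₹61 − ₹2 = ₹59.

59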